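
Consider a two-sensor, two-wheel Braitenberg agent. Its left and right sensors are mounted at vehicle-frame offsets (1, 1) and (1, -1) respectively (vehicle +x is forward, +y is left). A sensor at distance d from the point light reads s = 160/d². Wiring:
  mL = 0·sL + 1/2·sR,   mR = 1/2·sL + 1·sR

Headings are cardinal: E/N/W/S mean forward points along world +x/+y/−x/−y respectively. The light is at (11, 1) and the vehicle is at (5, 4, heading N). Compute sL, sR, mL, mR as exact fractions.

left sensor world pos  = (4, 5); dL² = 65
right sensor world pos = (6, 5); dR² = 41
sL = 160/65 = 32/13
sR = 160/41 = 160/41
mL = 0·sL + 1/2·sR = 80/41
mR = 1/2·sL + 1·sR = 2736/533

32/13 160/41 80/41 2736/533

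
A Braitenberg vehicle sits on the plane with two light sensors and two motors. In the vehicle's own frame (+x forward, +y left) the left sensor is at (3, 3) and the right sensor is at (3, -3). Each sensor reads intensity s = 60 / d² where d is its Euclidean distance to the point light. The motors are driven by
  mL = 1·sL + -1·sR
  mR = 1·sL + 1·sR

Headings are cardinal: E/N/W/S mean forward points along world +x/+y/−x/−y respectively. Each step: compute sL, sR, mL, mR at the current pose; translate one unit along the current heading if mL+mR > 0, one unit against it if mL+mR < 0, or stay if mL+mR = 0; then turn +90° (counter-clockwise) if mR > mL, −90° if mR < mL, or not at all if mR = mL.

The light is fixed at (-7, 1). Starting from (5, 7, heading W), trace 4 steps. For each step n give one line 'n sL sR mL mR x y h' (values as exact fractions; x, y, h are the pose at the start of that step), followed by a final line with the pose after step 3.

n=0: pose=(5,7,W); sL=2/3, sR=10/27; mL=8/27, mR=28/27; mL+mR=4/3 → advance +1; mR−mL=20/27 → turn +1·90°
n=1: pose=(4,7,S); sL=12/41, sR=60/73; mL=-1584/2993, mR=3336/2993; mL+mR=24/41 → advance +1; mR−mL=120/73 → turn +1·90°
n=2: pose=(4,6,E); sL=3/13, sR=3/10; mL=-9/130, mR=69/130; mL+mR=6/13 → advance +1; mR−mL=3/5 → turn +1·90°
n=3: pose=(5,6,N); sL=12/29, sR=60/289; mL=1728/8381, mR=5208/8381; mL+mR=24/29 → advance +1; mR−mL=120/289 → turn +1·90°

0 2/3 10/27 8/27 28/27 5 7 W
1 12/41 60/73 -1584/2993 3336/2993 4 7 S
2 3/13 3/10 -9/130 69/130 4 6 E
3 12/29 60/289 1728/8381 5208/8381 5 6 N
final 5 7 W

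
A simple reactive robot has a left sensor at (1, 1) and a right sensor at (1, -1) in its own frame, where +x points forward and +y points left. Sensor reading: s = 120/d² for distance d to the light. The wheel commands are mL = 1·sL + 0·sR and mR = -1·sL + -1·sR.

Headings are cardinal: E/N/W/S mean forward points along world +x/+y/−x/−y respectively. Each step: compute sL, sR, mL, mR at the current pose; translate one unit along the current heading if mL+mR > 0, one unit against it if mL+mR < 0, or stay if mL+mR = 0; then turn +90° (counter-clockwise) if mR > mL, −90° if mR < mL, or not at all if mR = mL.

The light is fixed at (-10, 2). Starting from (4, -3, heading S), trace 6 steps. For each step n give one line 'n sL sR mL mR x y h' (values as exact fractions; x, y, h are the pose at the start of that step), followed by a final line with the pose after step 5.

n=0: pose=(4,-3,S); sL=40/87, sR=24/41; mL=40/87, mR=-3728/3567; mL+mR=-24/41 → advance -1; mR−mL=-5368/3567 → turn -1·90°
n=1: pose=(4,-2,W); sL=60/97, sR=60/89; mL=60/97, mR=-11160/8633; mL+mR=-60/89 → advance -1; mR−mL=-16500/8633 → turn -1·90°
n=2: pose=(5,-2,N); sL=24/41, sR=24/53; mL=24/41, mR=-2256/2173; mL+mR=-24/53 → advance -1; mR−mL=-3528/2173 → turn -1·90°
n=3: pose=(5,-3,E); sL=15/34, sR=30/73; mL=15/34, mR=-2115/2482; mL+mR=-30/73 → advance -1; mR−mL=-1605/1241 → turn -1·90°
n=4: pose=(4,-3,S); sL=40/87, sR=24/41; mL=40/87, mR=-3728/3567; mL+mR=-24/41 → advance -1; mR−mL=-5368/3567 → turn -1·90°
n=5: pose=(4,-2,W); sL=60/97, sR=60/89; mL=60/97, mR=-11160/8633; mL+mR=-60/89 → advance -1; mR−mL=-16500/8633 → turn -1·90°

0 40/87 24/41 40/87 -3728/3567 4 -3 S
1 60/97 60/89 60/97 -11160/8633 4 -2 W
2 24/41 24/53 24/41 -2256/2173 5 -2 N
3 15/34 30/73 15/34 -2115/2482 5 -3 E
4 40/87 24/41 40/87 -3728/3567 4 -3 S
5 60/97 60/89 60/97 -11160/8633 4 -2 W
final 5 -2 N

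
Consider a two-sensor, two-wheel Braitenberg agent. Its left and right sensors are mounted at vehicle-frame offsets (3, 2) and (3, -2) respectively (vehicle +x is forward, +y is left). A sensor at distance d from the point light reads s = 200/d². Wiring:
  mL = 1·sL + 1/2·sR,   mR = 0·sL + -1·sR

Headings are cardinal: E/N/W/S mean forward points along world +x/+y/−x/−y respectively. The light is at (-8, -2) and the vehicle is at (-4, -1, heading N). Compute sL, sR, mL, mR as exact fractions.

left sensor world pos  = (-6, 2); dL² = 20
right sensor world pos = (-2, 2); dR² = 52
sL = 200/20 = 10
sR = 200/52 = 50/13
mL = 1·sL + 1/2·sR = 155/13
mR = 0·sL + -1·sR = -50/13

10 50/13 155/13 -50/13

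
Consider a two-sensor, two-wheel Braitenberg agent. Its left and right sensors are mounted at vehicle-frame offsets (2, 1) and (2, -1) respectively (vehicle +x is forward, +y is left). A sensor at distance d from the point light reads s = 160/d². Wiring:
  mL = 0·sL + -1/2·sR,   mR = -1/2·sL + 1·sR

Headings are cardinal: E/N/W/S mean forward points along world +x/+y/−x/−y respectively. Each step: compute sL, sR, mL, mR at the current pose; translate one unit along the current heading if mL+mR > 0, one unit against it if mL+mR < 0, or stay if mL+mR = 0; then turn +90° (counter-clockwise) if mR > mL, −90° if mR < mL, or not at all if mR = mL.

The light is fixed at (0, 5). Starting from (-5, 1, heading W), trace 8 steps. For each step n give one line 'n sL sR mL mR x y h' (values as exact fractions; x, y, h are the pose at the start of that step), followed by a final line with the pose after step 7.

0 80/37 80/29 -40/29 1800/1073 -5 1 W
1 160/61 32/17 -16/17 592/1037 -6 1 S
2 8 5 -5/2 1 -6 2 E
3 32/13 160/37 -80/37 1488/481 -7 2 N
4 16/9 80/41 -40/41 392/369 -7 3 W
5 32/13 160/97 -80/97 528/1261 -8 3 S
6 40/9 4 -2 16/9 -8 4 E
7 160/101 32/13 -16/13 2192/1313 -9 4 N
final -9 5 W

n=0: pose=(-5,1,W); sL=80/37, sR=80/29; mL=-40/29, mR=1800/1073; mL+mR=320/1073 → advance +1; mR−mL=3280/1073 → turn +1·90°
n=1: pose=(-6,1,S); sL=160/61, sR=32/17; mL=-16/17, mR=592/1037; mL+mR=-384/1037 → advance -1; mR−mL=1568/1037 → turn +1·90°
n=2: pose=(-6,2,E); sL=8, sR=5; mL=-5/2, mR=1; mL+mR=-3/2 → advance -1; mR−mL=7/2 → turn +1·90°
n=3: pose=(-7,2,N); sL=32/13, sR=160/37; mL=-80/37, mR=1488/481; mL+mR=448/481 → advance +1; mR−mL=2528/481 → turn +1·90°
n=4: pose=(-7,3,W); sL=16/9, sR=80/41; mL=-40/41, mR=392/369; mL+mR=32/369 → advance +1; mR−mL=752/369 → turn +1·90°
n=5: pose=(-8,3,S); sL=32/13, sR=160/97; mL=-80/97, mR=528/1261; mL+mR=-512/1261 → advance -1; mR−mL=1568/1261 → turn +1·90°
n=6: pose=(-8,4,E); sL=40/9, sR=4; mL=-2, mR=16/9; mL+mR=-2/9 → advance -1; mR−mL=34/9 → turn +1·90°
n=7: pose=(-9,4,N); sL=160/101, sR=32/13; mL=-16/13, mR=2192/1313; mL+mR=576/1313 → advance +1; mR−mL=3808/1313 → turn +1·90°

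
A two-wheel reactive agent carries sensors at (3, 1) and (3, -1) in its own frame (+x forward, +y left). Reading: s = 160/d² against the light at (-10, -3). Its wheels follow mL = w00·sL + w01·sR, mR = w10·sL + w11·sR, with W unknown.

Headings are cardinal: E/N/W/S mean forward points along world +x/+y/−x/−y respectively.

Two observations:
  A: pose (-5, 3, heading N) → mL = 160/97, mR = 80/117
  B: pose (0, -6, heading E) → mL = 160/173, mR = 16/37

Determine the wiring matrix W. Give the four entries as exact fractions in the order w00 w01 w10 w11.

1 0 0 1/2

obs A: pose=(-5,3,N) → sL=160/97, sR=160/117, mL=160/97, mR=80/117
obs B: pose=(0,-6,E) → sL=160/173, sR=32/37, mL=160/173, mR=16/37
sensor matrix S = [[160/97, 160/117], [160/173, 32/37]]; det S = 11755520/72644949
solve [mL_A; mL_B] = S·[w00; w01] and [mR_A; mR_B] = S·[w10; w11]:
  w00 = 1, w01 = 0, w10 = 0, w11 = 1/2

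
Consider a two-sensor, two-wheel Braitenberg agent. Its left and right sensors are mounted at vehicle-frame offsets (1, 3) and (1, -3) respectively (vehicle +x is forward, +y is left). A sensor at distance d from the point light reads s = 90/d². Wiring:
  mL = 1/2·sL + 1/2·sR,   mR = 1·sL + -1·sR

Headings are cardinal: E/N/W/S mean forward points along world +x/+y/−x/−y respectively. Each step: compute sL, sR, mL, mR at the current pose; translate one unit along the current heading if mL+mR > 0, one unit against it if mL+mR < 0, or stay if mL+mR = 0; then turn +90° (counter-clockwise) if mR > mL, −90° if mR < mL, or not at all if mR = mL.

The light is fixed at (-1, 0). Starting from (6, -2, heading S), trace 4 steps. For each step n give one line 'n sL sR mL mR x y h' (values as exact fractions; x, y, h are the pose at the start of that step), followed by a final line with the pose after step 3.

0 90/109 18/5 1206/545 -1512/545 6 -2 S
1 45/26 9/4 207/104 -27/52 6 -1 W
2 10 10/9 50/9 80/9 5 -1 N
3 45/17 45/17 45/17 0 5 0 W
final 4 0 N

n=0: pose=(6,-2,S); sL=90/109, sR=18/5; mL=1206/545, mR=-1512/545; mL+mR=-306/545 → advance -1; mR−mL=-2718/545 → turn -1·90°
n=1: pose=(6,-1,W); sL=45/26, sR=9/4; mL=207/104, mR=-27/52; mL+mR=153/104 → advance +1; mR−mL=-261/104 → turn -1·90°
n=2: pose=(5,-1,N); sL=10, sR=10/9; mL=50/9, mR=80/9; mL+mR=130/9 → advance +1; mR−mL=10/3 → turn +1·90°
n=3: pose=(5,0,W); sL=45/17, sR=45/17; mL=45/17, mR=0; mL+mR=45/17 → advance +1; mR−mL=-45/17 → turn -1·90°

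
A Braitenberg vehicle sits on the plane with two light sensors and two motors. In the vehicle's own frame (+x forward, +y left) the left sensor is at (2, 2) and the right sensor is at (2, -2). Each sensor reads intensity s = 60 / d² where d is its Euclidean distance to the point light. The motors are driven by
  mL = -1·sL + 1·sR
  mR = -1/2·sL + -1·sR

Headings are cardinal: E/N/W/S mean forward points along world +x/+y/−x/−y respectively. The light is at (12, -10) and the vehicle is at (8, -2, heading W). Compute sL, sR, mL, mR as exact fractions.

left sensor world pos  = (6, -4); dL² = 72
right sensor world pos = (6, 0); dR² = 136
sL = 60/72 = 5/6
sR = 60/136 = 15/34
mL = -1·sL + 1·sR = -20/51
mR = -1/2·sL + -1·sR = -175/204

5/6 15/34 -20/51 -175/204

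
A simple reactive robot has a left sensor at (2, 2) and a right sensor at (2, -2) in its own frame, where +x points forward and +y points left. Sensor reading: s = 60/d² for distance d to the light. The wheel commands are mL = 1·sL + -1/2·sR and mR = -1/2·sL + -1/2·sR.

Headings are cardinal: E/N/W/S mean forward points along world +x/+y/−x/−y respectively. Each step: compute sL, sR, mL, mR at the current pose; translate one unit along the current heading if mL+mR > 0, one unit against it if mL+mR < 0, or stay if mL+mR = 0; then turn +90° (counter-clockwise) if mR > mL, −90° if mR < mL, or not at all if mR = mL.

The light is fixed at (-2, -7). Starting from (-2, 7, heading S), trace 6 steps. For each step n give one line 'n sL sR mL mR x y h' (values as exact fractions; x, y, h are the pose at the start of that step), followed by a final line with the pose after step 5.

0 15/37 15/37 15/74 -15/37 -2 7 S
1 60/173 60/293 12390/50689 -13980/50689 -2 8 W
2 6/29 30/149 459/4321 -882/4321 -1 8 N
3 12/53 20/51 82/2703 -836/2703 -1 7 E
4 15/37 15/37 15/74 -15/37 -2 7 S
5 60/173 60/293 12390/50689 -13980/50689 -2 8 W
final -1 8 N

n=0: pose=(-2,7,S); sL=15/37, sR=15/37; mL=15/74, mR=-15/37; mL+mR=-15/74 → advance -1; mR−mL=-45/74 → turn -1·90°
n=1: pose=(-2,8,W); sL=60/173, sR=60/293; mL=12390/50689, mR=-13980/50689; mL+mR=-1590/50689 → advance -1; mR−mL=-90/173 → turn -1·90°
n=2: pose=(-1,8,N); sL=6/29, sR=30/149; mL=459/4321, mR=-882/4321; mL+mR=-423/4321 → advance -1; mR−mL=-9/29 → turn -1·90°
n=3: pose=(-1,7,E); sL=12/53, sR=20/51; mL=82/2703, mR=-836/2703; mL+mR=-754/2703 → advance -1; mR−mL=-18/53 → turn -1·90°
n=4: pose=(-2,7,S); sL=15/37, sR=15/37; mL=15/74, mR=-15/37; mL+mR=-15/74 → advance -1; mR−mL=-45/74 → turn -1·90°
n=5: pose=(-2,8,W); sL=60/173, sR=60/293; mL=12390/50689, mR=-13980/50689; mL+mR=-1590/50689 → advance -1; mR−mL=-90/173 → turn -1·90°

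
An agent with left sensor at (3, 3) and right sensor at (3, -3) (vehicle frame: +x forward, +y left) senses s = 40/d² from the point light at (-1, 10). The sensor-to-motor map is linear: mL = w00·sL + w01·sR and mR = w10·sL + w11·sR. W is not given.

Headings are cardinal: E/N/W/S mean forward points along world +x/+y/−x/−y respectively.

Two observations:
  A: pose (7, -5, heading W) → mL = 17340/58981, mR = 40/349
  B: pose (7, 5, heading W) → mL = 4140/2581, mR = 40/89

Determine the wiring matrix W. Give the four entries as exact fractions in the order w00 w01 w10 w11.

1/2 1 1 0

obs A: pose=(7,-5,W) → sL=40/349, sR=40/169, mL=17340/58981, mR=40/349
obs B: pose=(7,5,W) → sL=40/89, sR=40/29, mL=4140/2581, mR=40/89
sensor matrix S = [[40/349, 40/169], [40/89, 40/29]]; det S = 7872000/152229961
solve [mL_A; mL_B] = S·[w00; w01] and [mR_A; mR_B] = S·[w10; w11]:
  w00 = 1/2, w01 = 1, w10 = 1, w11 = 0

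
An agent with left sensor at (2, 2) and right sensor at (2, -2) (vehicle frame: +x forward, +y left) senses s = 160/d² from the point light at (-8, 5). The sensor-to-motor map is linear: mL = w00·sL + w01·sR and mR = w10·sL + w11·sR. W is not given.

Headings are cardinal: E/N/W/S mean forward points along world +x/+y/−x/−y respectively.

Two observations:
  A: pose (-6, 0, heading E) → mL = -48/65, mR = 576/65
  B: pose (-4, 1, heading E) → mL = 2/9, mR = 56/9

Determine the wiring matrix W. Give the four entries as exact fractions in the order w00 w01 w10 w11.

obs A: pose=(-6,0,E) → sL=32/5, sR=32/13, mL=-48/65, mR=576/65
obs B: pose=(-4,1,E) → sL=4, sR=20/9, mL=2/9, mR=56/9
sensor matrix S = [[32/5, 32/13], [4, 20/9]]; det S = 512/117
solve [mL_A; mL_B] = S·[w00; w01] and [mR_A; mR_B] = S·[w10; w11]:
  w00 = -1/2, w01 = 1, w10 = 1, w11 = 1

-1/2 1 1 1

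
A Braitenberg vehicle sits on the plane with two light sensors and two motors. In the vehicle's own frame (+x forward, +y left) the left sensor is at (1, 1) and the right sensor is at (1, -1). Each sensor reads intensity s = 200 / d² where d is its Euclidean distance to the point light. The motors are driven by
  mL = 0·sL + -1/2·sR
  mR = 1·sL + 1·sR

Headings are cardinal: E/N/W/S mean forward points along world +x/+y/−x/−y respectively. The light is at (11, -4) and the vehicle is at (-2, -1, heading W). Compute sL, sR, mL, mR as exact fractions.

left sensor world pos  = (-3, -2); dL² = 200
right sensor world pos = (-3, 0); dR² = 212
sL = 200/200 = 1
sR = 200/212 = 50/53
mL = 0·sL + -1/2·sR = -25/53
mR = 1·sL + 1·sR = 103/53

1 50/53 -25/53 103/53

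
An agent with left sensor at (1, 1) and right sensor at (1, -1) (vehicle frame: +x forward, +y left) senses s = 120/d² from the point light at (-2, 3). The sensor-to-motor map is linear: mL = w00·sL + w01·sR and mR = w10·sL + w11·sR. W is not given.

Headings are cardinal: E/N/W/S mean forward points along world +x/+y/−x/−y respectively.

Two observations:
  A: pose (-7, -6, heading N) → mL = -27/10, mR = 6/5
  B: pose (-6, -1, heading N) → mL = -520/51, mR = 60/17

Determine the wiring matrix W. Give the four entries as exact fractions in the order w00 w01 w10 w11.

obs A: pose=(-7,-6,N) → sL=6/5, sR=3/2, mL=-27/10, mR=6/5
obs B: pose=(-6,-1,N) → sL=60/17, sR=20/3, mL=-520/51, mR=60/17
sensor matrix S = [[6/5, 3/2], [60/17, 20/3]]; det S = 46/17
solve [mL_A; mL_B] = S·[w00; w01] and [mR_A; mR_B] = S·[w10; w11]:
  w00 = -1, w01 = -1, w10 = 1, w11 = 0

-1 -1 1 0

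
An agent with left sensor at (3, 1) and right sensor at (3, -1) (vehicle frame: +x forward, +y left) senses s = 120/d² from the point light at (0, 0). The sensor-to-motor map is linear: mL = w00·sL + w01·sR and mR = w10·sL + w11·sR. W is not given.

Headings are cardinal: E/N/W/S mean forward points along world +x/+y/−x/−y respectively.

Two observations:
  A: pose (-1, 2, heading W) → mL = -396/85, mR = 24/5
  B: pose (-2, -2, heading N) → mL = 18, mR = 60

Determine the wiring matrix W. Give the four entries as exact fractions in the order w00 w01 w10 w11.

obs A: pose=(-1,2,W) → sL=120/17, sR=24/5, mL=-396/85, mR=24/5
obs B: pose=(-2,-2,N) → sL=12, sR=60, mL=18, mR=60
sensor matrix S = [[120/17, 24/5], [12, 60]]; det S = 31104/85
solve [mL_A; mL_B] = S·[w00; w01] and [mR_A; mR_B] = S·[w10; w11]:
  w00 = -1, w01 = 1/2, w10 = 0, w11 = 1

-1 1/2 0 1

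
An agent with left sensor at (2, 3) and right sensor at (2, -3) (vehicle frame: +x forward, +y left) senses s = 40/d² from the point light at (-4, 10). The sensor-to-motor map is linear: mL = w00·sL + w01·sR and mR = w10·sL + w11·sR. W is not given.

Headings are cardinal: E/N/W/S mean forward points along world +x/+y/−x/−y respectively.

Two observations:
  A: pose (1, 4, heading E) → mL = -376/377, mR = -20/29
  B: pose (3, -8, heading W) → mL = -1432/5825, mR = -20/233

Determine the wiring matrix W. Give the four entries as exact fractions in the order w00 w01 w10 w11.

-1 -1 -1 0

obs A: pose=(1,4,E) → sL=20/29, sR=4/13, mL=-376/377, mR=-20/29
obs B: pose=(3,-8,W) → sL=20/233, sR=4/25, mL=-1432/5825, mR=-20/233
sensor matrix S = [[20/29, 4/13], [20/233, 4/25]]; det S = 36864/439205
solve [mL_A; mL_B] = S·[w00; w01] and [mR_A; mR_B] = S·[w10; w11]:
  w00 = -1, w01 = -1, w10 = -1, w11 = 0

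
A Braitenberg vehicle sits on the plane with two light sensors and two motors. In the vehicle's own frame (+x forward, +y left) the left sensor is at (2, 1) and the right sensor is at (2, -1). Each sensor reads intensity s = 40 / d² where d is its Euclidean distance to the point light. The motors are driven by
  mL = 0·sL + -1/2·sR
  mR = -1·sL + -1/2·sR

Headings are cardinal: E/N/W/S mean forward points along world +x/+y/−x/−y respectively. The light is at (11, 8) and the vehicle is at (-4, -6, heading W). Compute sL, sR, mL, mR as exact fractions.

20/257 20/229 -10/229 -7150/58853

left sensor world pos  = (-6, -7); dL² = 514
right sensor world pos = (-6, -5); dR² = 458
sL = 40/514 = 20/257
sR = 40/458 = 20/229
mL = 0·sL + -1/2·sR = -10/229
mR = -1·sL + -1/2·sR = -7150/58853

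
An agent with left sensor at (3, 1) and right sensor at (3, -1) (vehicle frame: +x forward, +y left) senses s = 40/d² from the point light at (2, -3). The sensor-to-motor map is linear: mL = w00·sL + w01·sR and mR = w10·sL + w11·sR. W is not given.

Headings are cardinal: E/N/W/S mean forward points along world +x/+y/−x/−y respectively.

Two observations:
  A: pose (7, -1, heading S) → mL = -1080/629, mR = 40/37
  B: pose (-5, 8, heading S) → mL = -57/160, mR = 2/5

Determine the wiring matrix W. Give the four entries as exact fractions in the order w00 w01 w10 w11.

-1/2 -1/2 1 0

obs A: pose=(7,-1,S) → sL=40/37, sR=40/17, mL=-1080/629, mR=40/37
obs B: pose=(-5,8,S) → sL=2/5, sR=5/16, mL=-57/160, mR=2/5
sensor matrix S = [[40/37, 40/17], [2/5, 5/16]]; det S = -759/1258
solve [mL_A; mL_B] = S·[w00; w01] and [mR_A; mR_B] = S·[w10; w11]:
  w00 = -1/2, w01 = -1/2, w10 = 1, w11 = 0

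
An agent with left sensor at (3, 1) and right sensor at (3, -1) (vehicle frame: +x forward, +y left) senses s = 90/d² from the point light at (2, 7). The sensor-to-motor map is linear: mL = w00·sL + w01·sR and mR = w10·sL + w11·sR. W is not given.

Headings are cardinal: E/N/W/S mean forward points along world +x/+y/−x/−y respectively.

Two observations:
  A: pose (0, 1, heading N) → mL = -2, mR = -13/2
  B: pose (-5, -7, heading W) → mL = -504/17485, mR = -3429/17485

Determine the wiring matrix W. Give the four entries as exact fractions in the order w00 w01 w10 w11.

1/2 -1/2 1/2 -1

obs A: pose=(0,1,N) → sL=5, sR=9, mL=-2, mR=-13/2
obs B: pose=(-5,-7,W) → sL=18/65, sR=90/269, mL=-504/17485, mR=-3429/17485
sensor matrix S = [[5, 9], [18/65, 90/269]]; det S = -14328/17485
solve [mL_A; mL_B] = S·[w00; w01] and [mR_A; mR_B] = S·[w10; w11]:
  w00 = 1/2, w01 = -1/2, w10 = 1/2, w11 = -1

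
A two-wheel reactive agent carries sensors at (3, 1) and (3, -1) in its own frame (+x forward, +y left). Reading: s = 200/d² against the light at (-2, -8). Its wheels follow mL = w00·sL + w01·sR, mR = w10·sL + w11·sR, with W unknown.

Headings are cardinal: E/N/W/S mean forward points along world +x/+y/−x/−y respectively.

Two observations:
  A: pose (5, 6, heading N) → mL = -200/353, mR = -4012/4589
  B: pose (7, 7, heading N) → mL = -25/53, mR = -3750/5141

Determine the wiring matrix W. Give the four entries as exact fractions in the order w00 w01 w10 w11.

obs A: pose=(5,6,N) → sL=8/13, sR=200/353, mL=-200/353, mR=-4012/4589
obs B: pose=(7,7,N) → sL=50/97, sR=25/53, mL=-25/53, mR=-3750/5141
sensor matrix S = [[8/13, 200/353], [50/97, 25/53]]; det S = -41800/23592049
solve [mL_A; mL_B] = S·[w00; w01] and [mR_A; mR_B] = S·[w10; w11]:
  w00 = 0, w01 = -1, w10 = -1/2, w11 = -1

0 -1 -1/2 -1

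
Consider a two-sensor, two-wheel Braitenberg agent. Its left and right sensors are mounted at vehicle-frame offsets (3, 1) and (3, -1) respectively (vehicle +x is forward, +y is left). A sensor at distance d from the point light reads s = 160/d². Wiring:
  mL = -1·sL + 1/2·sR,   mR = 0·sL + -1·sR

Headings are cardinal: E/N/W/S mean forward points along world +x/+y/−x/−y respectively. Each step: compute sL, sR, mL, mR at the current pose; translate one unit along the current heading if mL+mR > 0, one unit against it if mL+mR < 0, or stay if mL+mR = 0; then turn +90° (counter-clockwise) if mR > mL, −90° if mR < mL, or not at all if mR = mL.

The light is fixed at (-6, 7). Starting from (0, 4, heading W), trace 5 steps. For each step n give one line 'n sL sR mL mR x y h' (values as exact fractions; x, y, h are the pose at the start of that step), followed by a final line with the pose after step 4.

n=0: pose=(0,4,W); sL=32/5, sR=160/13; mL=-16/65, mR=-160/13; mL+mR=-816/65 → advance -1; mR−mL=-784/65 → turn -1·90°
n=1: pose=(1,4,N); sL=40/9, sR=5/2; mL=-115/36, mR=-5/2; mL+mR=-205/36 → advance -1; mR−mL=25/36 → turn +1·90°
n=2: pose=(1,3,W); sL=160/41, sR=32/5; mL=-144/205, mR=-32/5; mL+mR=-1456/205 → advance -1; mR−mL=-1168/205 → turn -1·90°
n=3: pose=(2,3,N); sL=16/5, sR=80/41; mL=-456/205, mR=-80/41; mL+mR=-856/205 → advance -1; mR−mL=56/205 → turn +1·90°
n=4: pose=(2,2,W); sL=160/61, sR=160/41; mL=-1680/2501, mR=-160/41; mL+mR=-11440/2501 → advance -1; mR−mL=-8080/2501 → turn -1·90°

0 32/5 160/13 -16/65 -160/13 0 4 W
1 40/9 5/2 -115/36 -5/2 1 4 N
2 160/41 32/5 -144/205 -32/5 1 3 W
3 16/5 80/41 -456/205 -80/41 2 3 N
4 160/61 160/41 -1680/2501 -160/41 2 2 W
final 3 2 N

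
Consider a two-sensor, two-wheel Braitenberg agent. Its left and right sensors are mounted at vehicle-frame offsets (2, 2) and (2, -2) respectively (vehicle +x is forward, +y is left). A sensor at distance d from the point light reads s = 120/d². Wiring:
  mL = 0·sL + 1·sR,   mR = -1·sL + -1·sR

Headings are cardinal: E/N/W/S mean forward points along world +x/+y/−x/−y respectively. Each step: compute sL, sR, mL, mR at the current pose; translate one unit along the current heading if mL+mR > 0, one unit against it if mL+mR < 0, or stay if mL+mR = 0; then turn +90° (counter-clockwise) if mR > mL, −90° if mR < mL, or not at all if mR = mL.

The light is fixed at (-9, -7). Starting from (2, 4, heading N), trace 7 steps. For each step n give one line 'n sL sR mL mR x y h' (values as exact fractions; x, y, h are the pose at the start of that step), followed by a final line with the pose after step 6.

n=0: pose=(2,4,N); sL=12/25, sR=60/169; mL=60/169, mR=-3528/4225; mL+mR=-12/25 → advance -1; mR−mL=-5028/4225 → turn -1·90°
n=1: pose=(2,3,E); sL=120/313, sR=120/233; mL=120/233, mR=-65520/72929; mL+mR=-120/313 → advance -1; mR−mL=-103080/72929 → turn -1·90°
n=2: pose=(1,3,S); sL=15/26, sR=15/16; mL=15/16, mR=-315/208; mL+mR=-15/26 → advance -1; mR−mL=-255/104 → turn -1·90°
n=3: pose=(1,4,W); sL=24/29, sR=120/233; mL=120/233, mR=-9072/6757; mL+mR=-24/29 → advance -1; mR−mL=-12552/6757 → turn -1·90°
n=4: pose=(2,4,N); sL=12/25, sR=60/169; mL=60/169, mR=-3528/4225; mL+mR=-12/25 → advance -1; mR−mL=-5028/4225 → turn -1·90°
n=5: pose=(2,3,E); sL=120/313, sR=120/233; mL=120/233, mR=-65520/72929; mL+mR=-120/313 → advance -1; mR−mL=-103080/72929 → turn -1·90°
n=6: pose=(1,3,S); sL=15/26, sR=15/16; mL=15/16, mR=-315/208; mL+mR=-15/26 → advance -1; mR−mL=-255/104 → turn -1·90°

0 12/25 60/169 60/169 -3528/4225 2 4 N
1 120/313 120/233 120/233 -65520/72929 2 3 E
2 15/26 15/16 15/16 -315/208 1 3 S
3 24/29 120/233 120/233 -9072/6757 1 4 W
4 12/25 60/169 60/169 -3528/4225 2 4 N
5 120/313 120/233 120/233 -65520/72929 2 3 E
6 15/26 15/16 15/16 -315/208 1 3 S
final 1 4 W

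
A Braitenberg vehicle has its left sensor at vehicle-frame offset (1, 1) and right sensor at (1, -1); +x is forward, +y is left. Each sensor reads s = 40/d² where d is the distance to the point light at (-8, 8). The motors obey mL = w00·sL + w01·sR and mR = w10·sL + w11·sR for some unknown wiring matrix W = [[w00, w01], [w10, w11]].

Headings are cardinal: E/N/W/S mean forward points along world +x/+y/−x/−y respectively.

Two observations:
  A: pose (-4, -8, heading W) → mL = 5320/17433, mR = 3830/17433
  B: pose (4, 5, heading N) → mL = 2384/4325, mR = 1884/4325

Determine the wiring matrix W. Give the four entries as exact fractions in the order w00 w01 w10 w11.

obs A: pose=(-4,-8,W) → sL=20/149, sR=20/117, mL=5320/17433, mR=3830/17433
obs B: pose=(4,5,N) → sL=8/25, sR=40/173, mL=2384/4325, mR=1884/4325
sensor matrix S = [[20/149, 20/117], [8/25, 40/173]]; det S = -356864/15079545
solve [mL_A; mL_B] = S·[w00; w01] and [mR_A; mR_B] = S·[w10; w11]:
  w00 = 1, w01 = 1, w10 = 1, w11 = 1/2

1 1 1 1/2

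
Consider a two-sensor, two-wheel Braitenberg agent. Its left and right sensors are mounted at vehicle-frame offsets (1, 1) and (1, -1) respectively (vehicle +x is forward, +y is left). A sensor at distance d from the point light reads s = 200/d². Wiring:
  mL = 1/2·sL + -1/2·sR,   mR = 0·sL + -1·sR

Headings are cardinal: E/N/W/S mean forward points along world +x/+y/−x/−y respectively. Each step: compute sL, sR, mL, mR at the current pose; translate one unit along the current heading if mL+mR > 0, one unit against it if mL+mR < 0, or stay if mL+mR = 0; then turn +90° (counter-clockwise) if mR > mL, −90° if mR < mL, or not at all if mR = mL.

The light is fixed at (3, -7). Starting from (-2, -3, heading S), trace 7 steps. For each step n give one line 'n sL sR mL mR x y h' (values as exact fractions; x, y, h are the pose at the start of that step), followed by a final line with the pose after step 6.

0 8 40/9 16/9 -40/9 -2 -3 S
1 50/13 25/9 125/234 -25/9 -2 -2 W
2 200/61 40/9 -320/549 -40/9 -1 -2 N
3 100/17 100/9 -400/153 -100/9 -1 -3 E
4 8 40/9 16/9 -40/9 -2 -3 S
5 50/13 25/9 125/234 -25/9 -2 -2 W
6 200/61 40/9 -320/549 -40/9 -1 -2 N
final -1 -3 E

n=0: pose=(-2,-3,S); sL=8, sR=40/9; mL=16/9, mR=-40/9; mL+mR=-8/3 → advance -1; mR−mL=-56/9 → turn -1·90°
n=1: pose=(-2,-2,W); sL=50/13, sR=25/9; mL=125/234, mR=-25/9; mL+mR=-175/78 → advance -1; mR−mL=-775/234 → turn -1·90°
n=2: pose=(-1,-2,N); sL=200/61, sR=40/9; mL=-320/549, mR=-40/9; mL+mR=-920/183 → advance -1; mR−mL=-2120/549 → turn -1·90°
n=3: pose=(-1,-3,E); sL=100/17, sR=100/9; mL=-400/153, mR=-100/9; mL+mR=-700/51 → advance -1; mR−mL=-1300/153 → turn -1·90°
n=4: pose=(-2,-3,S); sL=8, sR=40/9; mL=16/9, mR=-40/9; mL+mR=-8/3 → advance -1; mR−mL=-56/9 → turn -1·90°
n=5: pose=(-2,-2,W); sL=50/13, sR=25/9; mL=125/234, mR=-25/9; mL+mR=-175/78 → advance -1; mR−mL=-775/234 → turn -1·90°
n=6: pose=(-1,-2,N); sL=200/61, sR=40/9; mL=-320/549, mR=-40/9; mL+mR=-920/183 → advance -1; mR−mL=-2120/549 → turn -1·90°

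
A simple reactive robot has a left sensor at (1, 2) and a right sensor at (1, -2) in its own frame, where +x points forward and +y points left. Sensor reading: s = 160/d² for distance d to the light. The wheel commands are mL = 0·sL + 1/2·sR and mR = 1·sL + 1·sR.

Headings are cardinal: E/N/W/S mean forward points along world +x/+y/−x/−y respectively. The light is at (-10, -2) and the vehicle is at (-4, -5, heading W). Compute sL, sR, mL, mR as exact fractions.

left sensor world pos  = (-5, -7); dL² = 50
right sensor world pos = (-5, -3); dR² = 26
sL = 160/50 = 16/5
sR = 160/26 = 80/13
mL = 0·sL + 1/2·sR = 40/13
mR = 1·sL + 1·sR = 608/65

16/5 80/13 40/13 608/65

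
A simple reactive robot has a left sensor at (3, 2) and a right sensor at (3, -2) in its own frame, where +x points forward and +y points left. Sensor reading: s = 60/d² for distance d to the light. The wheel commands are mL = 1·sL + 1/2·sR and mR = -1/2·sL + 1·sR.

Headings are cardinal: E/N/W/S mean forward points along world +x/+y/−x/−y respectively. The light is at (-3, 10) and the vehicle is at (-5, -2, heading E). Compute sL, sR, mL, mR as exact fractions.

left sensor world pos  = (-2, 0); dL² = 101
right sensor world pos = (-2, -4); dR² = 197
sL = 60/101 = 60/101
sR = 60/197 = 60/197
mL = 1·sL + 1/2·sR = 14850/19897
mR = -1/2·sL + 1·sR = 150/19897

60/101 60/197 14850/19897 150/19897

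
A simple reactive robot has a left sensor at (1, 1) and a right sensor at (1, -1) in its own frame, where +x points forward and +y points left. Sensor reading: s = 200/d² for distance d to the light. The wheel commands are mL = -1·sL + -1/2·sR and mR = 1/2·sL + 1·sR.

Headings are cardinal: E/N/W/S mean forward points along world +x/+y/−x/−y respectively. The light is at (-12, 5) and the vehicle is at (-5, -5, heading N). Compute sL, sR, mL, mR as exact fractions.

left sensor world pos  = (-6, -4); dL² = 117
right sensor world pos = (-4, -4); dR² = 145
sL = 200/117 = 200/117
sR = 200/145 = 40/29
mL = -1·sL + -1/2·sR = -8140/3393
mR = 1/2·sL + 1·sR = 7580/3393

200/117 40/29 -8140/3393 7580/3393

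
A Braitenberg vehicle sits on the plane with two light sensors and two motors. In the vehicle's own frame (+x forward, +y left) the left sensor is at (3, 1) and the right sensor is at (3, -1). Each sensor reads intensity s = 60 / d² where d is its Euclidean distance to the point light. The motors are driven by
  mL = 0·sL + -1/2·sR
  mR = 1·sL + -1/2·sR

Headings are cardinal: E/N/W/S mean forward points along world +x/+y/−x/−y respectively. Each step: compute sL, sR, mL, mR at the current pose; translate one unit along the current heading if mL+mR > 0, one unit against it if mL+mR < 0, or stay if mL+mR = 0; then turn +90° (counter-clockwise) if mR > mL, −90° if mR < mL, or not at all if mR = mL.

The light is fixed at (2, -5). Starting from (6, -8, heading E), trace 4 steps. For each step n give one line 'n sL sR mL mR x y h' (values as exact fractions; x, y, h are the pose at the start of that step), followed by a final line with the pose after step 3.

0 60/53 12/13 -6/13 462/689 6 -8 E
1 15/4 5/3 -5/6 35/12 7 -8 N
2 60/13 12 -6 -18/13 7 -7 W
3 30/37 6/5 -3/5 39/185 8 -7 S
final 8 -6 E

n=0: pose=(6,-8,E); sL=60/53, sR=12/13; mL=-6/13, mR=462/689; mL+mR=144/689 → advance +1; mR−mL=60/53 → turn +1·90°
n=1: pose=(7,-8,N); sL=15/4, sR=5/3; mL=-5/6, mR=35/12; mL+mR=25/12 → advance +1; mR−mL=15/4 → turn +1·90°
n=2: pose=(7,-7,W); sL=60/13, sR=12; mL=-6, mR=-18/13; mL+mR=-96/13 → advance -1; mR−mL=60/13 → turn +1·90°
n=3: pose=(8,-7,S); sL=30/37, sR=6/5; mL=-3/5, mR=39/185; mL+mR=-72/185 → advance -1; mR−mL=30/37 → turn +1·90°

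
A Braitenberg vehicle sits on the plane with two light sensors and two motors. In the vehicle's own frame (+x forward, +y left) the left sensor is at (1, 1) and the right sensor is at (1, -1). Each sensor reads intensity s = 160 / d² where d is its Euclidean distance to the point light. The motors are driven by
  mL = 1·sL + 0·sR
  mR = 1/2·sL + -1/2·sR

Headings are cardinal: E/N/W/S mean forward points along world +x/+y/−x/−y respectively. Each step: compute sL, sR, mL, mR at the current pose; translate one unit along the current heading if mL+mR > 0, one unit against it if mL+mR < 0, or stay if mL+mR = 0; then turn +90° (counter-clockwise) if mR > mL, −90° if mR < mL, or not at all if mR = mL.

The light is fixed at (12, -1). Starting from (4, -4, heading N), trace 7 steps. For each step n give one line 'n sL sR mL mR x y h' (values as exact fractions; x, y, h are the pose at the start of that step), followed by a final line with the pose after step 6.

0 32/17 160/53 32/17 -512/901 4 -4 N
1 16/5 80/29 16/5 32/145 4 -3 E
2 32/9 160/73 32/9 448/657 5 -3 S
3 2 40/17 2 -3/17 5 -4 W
4 32/17 160/53 32/17 -512/901 4 -4 N
5 16/5 80/29 16/5 32/145 4 -3 E
6 32/9 160/73 32/9 448/657 5 -3 S
final 5 -4 W

n=0: pose=(4,-4,N); sL=32/17, sR=160/53; mL=32/17, mR=-512/901; mL+mR=1184/901 → advance +1; mR−mL=-2208/901 → turn -1·90°
n=1: pose=(4,-3,E); sL=16/5, sR=80/29; mL=16/5, mR=32/145; mL+mR=496/145 → advance +1; mR−mL=-432/145 → turn -1·90°
n=2: pose=(5,-3,S); sL=32/9, sR=160/73; mL=32/9, mR=448/657; mL+mR=928/219 → advance +1; mR−mL=-1888/657 → turn -1·90°
n=3: pose=(5,-4,W); sL=2, sR=40/17; mL=2, mR=-3/17; mL+mR=31/17 → advance +1; mR−mL=-37/17 → turn -1·90°
n=4: pose=(4,-4,N); sL=32/17, sR=160/53; mL=32/17, mR=-512/901; mL+mR=1184/901 → advance +1; mR−mL=-2208/901 → turn -1·90°
n=5: pose=(4,-3,E); sL=16/5, sR=80/29; mL=16/5, mR=32/145; mL+mR=496/145 → advance +1; mR−mL=-432/145 → turn -1·90°
n=6: pose=(5,-3,S); sL=32/9, sR=160/73; mL=32/9, mR=448/657; mL+mR=928/219 → advance +1; mR−mL=-1888/657 → turn -1·90°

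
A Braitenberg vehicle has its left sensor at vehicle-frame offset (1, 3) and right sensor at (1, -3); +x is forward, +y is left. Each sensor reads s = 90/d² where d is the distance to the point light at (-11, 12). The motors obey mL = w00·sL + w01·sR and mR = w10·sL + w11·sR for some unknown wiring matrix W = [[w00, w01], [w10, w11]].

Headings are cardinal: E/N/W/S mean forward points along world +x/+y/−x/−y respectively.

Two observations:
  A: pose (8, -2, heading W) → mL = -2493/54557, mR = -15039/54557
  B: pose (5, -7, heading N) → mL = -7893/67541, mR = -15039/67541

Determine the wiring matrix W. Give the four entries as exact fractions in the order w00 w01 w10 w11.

-1 1/2 -1/2 -1

obs A: pose=(8,-2,W) → sL=90/613, sR=18/89, mL=-2493/54557, mR=-15039/54557
obs B: pose=(5,-7,N) → sL=90/493, sR=18/137, mL=-7893/67541, mR=-15039/67541
sensor matrix S = [[90/613, 18/89], [90/493, 18/137]]; det S = -64968480/3684834337
solve [mL_A; mL_B] = S·[w00; w01] and [mR_A; mR_B] = S·[w10; w11]:
  w00 = -1, w01 = 1/2, w10 = -1/2, w11 = -1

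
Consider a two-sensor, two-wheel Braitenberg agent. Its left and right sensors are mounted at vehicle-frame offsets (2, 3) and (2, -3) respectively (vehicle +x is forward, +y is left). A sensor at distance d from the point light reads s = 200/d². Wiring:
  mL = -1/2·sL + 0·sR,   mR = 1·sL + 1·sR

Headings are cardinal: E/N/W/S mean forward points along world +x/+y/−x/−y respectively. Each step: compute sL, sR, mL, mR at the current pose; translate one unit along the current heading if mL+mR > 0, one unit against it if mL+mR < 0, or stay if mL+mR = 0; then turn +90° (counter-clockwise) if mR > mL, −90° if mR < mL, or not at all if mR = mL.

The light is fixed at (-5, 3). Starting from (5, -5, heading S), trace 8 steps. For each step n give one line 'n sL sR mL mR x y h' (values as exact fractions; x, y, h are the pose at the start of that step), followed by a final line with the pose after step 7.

0 200/269 200/149 -100/269 83600/40081 5 -5 S
1 10/9 25/36 -5/9 65/36 5 -6 E
2 200/113 40/49 -100/113 14320/5537 6 -6 N
3 100/101 100/53 -50/101 15400/5353 6 -5 W
4 200/269 200/149 -100/269 83600/40081 5 -5 S
5 10/9 25/36 -5/9 65/36 5 -6 E
6 200/113 40/49 -100/113 14320/5537 6 -6 N
7 100/101 100/53 -50/101 15400/5353 6 -5 W
final 5 -5 S

n=0: pose=(5,-5,S); sL=200/269, sR=200/149; mL=-100/269, mR=83600/40081; mL+mR=68700/40081 → advance +1; mR−mL=98500/40081 → turn +1·90°
n=1: pose=(5,-6,E); sL=10/9, sR=25/36; mL=-5/9, mR=65/36; mL+mR=5/4 → advance +1; mR−mL=85/36 → turn +1·90°
n=2: pose=(6,-6,N); sL=200/113, sR=40/49; mL=-100/113, mR=14320/5537; mL+mR=9420/5537 → advance +1; mR−mL=19220/5537 → turn +1·90°
n=3: pose=(6,-5,W); sL=100/101, sR=100/53; mL=-50/101, mR=15400/5353; mL+mR=12750/5353 → advance +1; mR−mL=18050/5353 → turn +1·90°
n=4: pose=(5,-5,S); sL=200/269, sR=200/149; mL=-100/269, mR=83600/40081; mL+mR=68700/40081 → advance +1; mR−mL=98500/40081 → turn +1·90°
n=5: pose=(5,-6,E); sL=10/9, sR=25/36; mL=-5/9, mR=65/36; mL+mR=5/4 → advance +1; mR−mL=85/36 → turn +1·90°
n=6: pose=(6,-6,N); sL=200/113, sR=40/49; mL=-100/113, mR=14320/5537; mL+mR=9420/5537 → advance +1; mR−mL=19220/5537 → turn +1·90°
n=7: pose=(6,-5,W); sL=100/101, sR=100/53; mL=-50/101, mR=15400/5353; mL+mR=12750/5353 → advance +1; mR−mL=18050/5353 → turn +1·90°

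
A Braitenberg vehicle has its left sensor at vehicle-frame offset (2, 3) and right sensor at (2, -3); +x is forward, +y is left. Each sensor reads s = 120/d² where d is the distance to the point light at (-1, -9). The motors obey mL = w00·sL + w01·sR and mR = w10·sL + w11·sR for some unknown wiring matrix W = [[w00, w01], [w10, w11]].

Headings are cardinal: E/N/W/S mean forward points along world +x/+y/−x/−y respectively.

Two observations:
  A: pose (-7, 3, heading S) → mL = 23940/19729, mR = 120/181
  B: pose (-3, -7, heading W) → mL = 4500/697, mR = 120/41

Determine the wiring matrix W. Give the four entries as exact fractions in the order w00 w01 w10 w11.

1/2 1 0 1

obs A: pose=(-7,3,S) → sL=120/109, sR=120/181, mL=23940/19729, mR=120/181
obs B: pose=(-3,-7,W) → sL=120/17, sR=120/41, mL=4500/697, mR=120/41
sensor matrix S = [[120/109, 120/181], [120/17, 120/41]]; det S = -20044800/13751113
solve [mL_A; mL_B] = S·[w00; w01] and [mR_A; mR_B] = S·[w10; w11]:
  w00 = 1/2, w01 = 1, w10 = 0, w11 = 1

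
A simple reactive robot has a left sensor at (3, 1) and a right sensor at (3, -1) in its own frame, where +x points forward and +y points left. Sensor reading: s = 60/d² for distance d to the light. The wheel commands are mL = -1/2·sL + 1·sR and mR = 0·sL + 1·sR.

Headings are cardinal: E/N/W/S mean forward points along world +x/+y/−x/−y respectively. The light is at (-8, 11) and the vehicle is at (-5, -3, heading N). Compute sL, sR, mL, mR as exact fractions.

12/25 60/137 678/3425 60/137

left sensor world pos  = (-6, 0); dL² = 125
right sensor world pos = (-4, 0); dR² = 137
sL = 60/125 = 12/25
sR = 60/137 = 60/137
mL = -1/2·sL + 1·sR = 678/3425
mR = 0·sL + 1·sR = 60/137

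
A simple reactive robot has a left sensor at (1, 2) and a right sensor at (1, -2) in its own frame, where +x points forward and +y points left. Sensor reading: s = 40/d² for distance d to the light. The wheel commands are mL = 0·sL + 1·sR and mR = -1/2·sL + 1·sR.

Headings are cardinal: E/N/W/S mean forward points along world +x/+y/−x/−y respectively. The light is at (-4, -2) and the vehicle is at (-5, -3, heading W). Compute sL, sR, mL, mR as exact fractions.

left sensor world pos  = (-6, -5); dL² = 13
right sensor world pos = (-6, -1); dR² = 5
sL = 40/13 = 40/13
sR = 40/5 = 8
mL = 0·sL + 1·sR = 8
mR = -1/2·sL + 1·sR = 84/13

40/13 8 8 84/13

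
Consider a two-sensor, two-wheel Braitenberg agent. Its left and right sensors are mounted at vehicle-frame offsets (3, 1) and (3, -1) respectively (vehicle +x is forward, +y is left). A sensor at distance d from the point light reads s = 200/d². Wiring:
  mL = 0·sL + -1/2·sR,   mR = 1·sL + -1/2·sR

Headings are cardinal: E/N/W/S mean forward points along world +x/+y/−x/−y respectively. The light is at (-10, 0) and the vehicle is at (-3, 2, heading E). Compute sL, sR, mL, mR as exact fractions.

200/109 200/101 -100/101 9300/11009

left sensor world pos  = (0, 3); dL² = 109
right sensor world pos = (0, 1); dR² = 101
sL = 200/109 = 200/109
sR = 200/101 = 200/101
mL = 0·sL + -1/2·sR = -100/101
mR = 1·sL + -1/2·sR = 9300/11009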